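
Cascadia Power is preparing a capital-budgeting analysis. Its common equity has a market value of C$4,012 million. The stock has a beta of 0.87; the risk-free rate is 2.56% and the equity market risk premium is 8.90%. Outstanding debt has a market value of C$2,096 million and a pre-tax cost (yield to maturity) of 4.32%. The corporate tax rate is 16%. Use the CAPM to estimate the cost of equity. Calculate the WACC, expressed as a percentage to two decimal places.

Cost of equity via CAPM: Re = 2.56% + 0.87 × 8.9% = 10.3030%.
Total capital V = 4012 + 2096 = 6108.
Equity: weight = 4012/6108 = 0.6568; cost = 10.303%.
Debt: weight = 2096/6108 = 0.3432; after-tax cost = 4.32% × (1 − 16%) = 3.6288%.
WACC = 0.6568 × 10.3030% + 0.3432 × 3.6288% = 8.0127%.

8.01%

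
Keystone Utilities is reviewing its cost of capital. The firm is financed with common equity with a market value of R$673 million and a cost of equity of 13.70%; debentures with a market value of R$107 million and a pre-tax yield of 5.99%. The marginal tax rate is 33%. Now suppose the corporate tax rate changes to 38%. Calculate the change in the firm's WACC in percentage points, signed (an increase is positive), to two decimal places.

-0.04 pp

Current WACC:
Total capital V = 673 + 107 = 780.
Equity: weight = 673/780 = 0.8628; cost = 13.7%.
Debentures: weight = 107/780 = 0.1372; after-tax cost = 5.99% × (1 − 33%) = 4.0133%.
WACC = 0.8628 × 13.7000% + 0.1372 × 4.0133% = 12.3712%.
After the change:
Total capital V = 673 + 107 = 780.
Equity: weight = 673/780 = 0.8628; cost = 13.7%.
Debentures: weight = 107/780 = 0.1372; after-tax cost = 5.99% × (1 − 38%) = 3.7138%.
WACC = 0.8628 × 13.7000% + 0.1372 × 3.7138% = 12.3301%.
Change in WACC = 12.3301% − 12.3712% = -0.0411 pp.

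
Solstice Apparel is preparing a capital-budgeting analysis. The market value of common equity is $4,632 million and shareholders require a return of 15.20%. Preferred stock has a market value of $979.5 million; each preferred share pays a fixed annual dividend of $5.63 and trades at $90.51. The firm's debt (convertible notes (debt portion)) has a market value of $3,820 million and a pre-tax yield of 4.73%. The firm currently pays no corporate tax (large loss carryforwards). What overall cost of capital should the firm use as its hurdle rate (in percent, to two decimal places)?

Cost of preferred: Rp = 5.63 / 90.51 = 6.2203%.
Total capital V = 4632 + 979.5 + 3820 = 9431.5.
Equity: weight = 4632/9431.5 = 0.4911; cost = 15.2%.
Preferred: weight = 979.5/9431.5 = 0.1039; cost = 6.2203%.
Convertible notes (debt portion): weight = 3820/9431.5 = 0.4050; after-tax cost = 4.73% × (1 − 0%) = 4.7300%.
WACC = 0.4911 × 15.2000% + 0.1039 × 6.2203% + 0.4050 × 4.7300% = 10.0268%.

10.03%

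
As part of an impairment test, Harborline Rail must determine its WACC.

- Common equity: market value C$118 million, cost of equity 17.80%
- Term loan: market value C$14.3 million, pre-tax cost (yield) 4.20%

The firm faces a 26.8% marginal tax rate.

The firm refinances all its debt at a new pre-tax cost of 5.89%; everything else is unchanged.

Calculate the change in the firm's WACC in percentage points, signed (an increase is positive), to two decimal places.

+0.13 pp

Current WACC:
Total capital V = 118 + 14.3 = 132.3.
Equity: weight = 118/132.3 = 0.8919; cost = 17.8%.
Term loan: weight = 14.3/132.3 = 0.1081; after-tax cost = 4.2% × (1 − 26.8%) = 3.0744%.
WACC = 0.8919 × 17.8000% + 0.1081 × 3.0744% = 16.2083%.
After the change:
Total capital V = 118 + 14.3 = 132.3.
Equity: weight = 118/132.3 = 0.8919; cost = 17.8%.
Term loan: weight = 14.3/132.3 = 0.1081; after-tax cost = 5.89% × (1 − 26.8%) = 4.3115%.
WACC = 0.8919 × 17.8000% + 0.1081 × 4.3115% = 16.3421%.
Change in WACC = 16.3421% − 16.2083% = 0.1337 pp.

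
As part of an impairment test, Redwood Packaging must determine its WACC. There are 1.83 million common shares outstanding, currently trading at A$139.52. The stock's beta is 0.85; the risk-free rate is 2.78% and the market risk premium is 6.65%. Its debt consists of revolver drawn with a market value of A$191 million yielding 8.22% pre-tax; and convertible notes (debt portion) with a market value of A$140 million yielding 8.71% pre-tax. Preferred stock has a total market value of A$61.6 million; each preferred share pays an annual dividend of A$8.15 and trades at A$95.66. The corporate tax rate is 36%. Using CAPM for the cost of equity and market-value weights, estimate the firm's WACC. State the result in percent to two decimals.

6.89%

Cost of equity via CAPM: Re = 2.78% + 0.85 × 6.65% = 8.4325%.
Cost of preferred: Rp = 8.15 / 95.66 = 8.5198%.
Market value of equity E = 139.52 × 1.83m = 255.3216m.
Total capital V = 255.3216 + 61.6 + 191 + 140 = 647.9216.
Equity: weight = 255.3216/647.9216 = 0.3941; cost = 8.4325%.
Preferred: weight = 61.6/647.9216 = 0.0951; cost = 8.5198%.
Revolver drawn: weight = 191/647.9216 = 0.2948; after-tax cost = 8.22% × (1 − 36%) = 5.2608%.
Convertible notes (debt portion): weight = 140/647.9216 = 0.2161; after-tax cost = 8.71% × (1 − 36%) = 5.5744%.
WACC = 0.3941 × 8.4325% + 0.0951 × 8.5198% + 0.2948 × 5.2608% + 0.2161 × 5.5744% = 6.8883%.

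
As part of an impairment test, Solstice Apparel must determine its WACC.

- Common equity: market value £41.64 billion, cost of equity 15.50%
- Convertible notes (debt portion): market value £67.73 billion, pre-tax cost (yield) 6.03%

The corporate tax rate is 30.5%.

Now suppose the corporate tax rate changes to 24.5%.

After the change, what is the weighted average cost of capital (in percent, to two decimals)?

After the change:
Total capital V = 41.64 + 67.73 = 109.37.
Equity: weight = 41.64/109.37 = 0.3807; cost = 15.5%.
Convertible notes (debt portion): weight = 67.73/109.37 = 0.6193; after-tax cost = 6.03% × (1 − 24.5%) = 4.5526%.
WACC = 0.3807 × 15.5000% + 0.6193 × 4.5526% = 8.7206%.

8.72%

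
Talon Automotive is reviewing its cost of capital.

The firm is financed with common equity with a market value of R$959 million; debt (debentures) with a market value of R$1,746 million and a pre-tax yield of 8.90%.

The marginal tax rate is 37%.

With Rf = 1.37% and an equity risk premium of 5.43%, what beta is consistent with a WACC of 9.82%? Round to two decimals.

2.97

Total capital V = 959 + 1746 = 2705.
Equity weight = 959/2705 = 0.3545.
Debentures weight = 1746/2705 = 0.6455.
Debt contribution = 0.6455 × 8.9% × (1 − 37%) = 3.6192%.
Required equity contribution = 9.82% − 3.6192% = 6.2008%  ⇒  Re = 17.4904%.
CAPM: 17.4904% = 1.37% + β × 5.43%  ⇒  β = 2.9688.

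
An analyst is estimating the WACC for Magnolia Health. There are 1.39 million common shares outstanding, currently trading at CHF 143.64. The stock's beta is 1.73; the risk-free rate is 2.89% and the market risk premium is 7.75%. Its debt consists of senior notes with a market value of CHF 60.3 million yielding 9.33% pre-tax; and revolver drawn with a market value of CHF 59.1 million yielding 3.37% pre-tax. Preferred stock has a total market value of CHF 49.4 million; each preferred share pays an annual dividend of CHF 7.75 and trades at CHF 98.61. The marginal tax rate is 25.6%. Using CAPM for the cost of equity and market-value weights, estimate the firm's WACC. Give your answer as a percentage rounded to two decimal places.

11.42%

Cost of equity via CAPM: Re = 2.89% + 1.73 × 7.75% = 16.2975%.
Cost of preferred: Rp = 7.75 / 98.61 = 7.8592%.
Market value of equity E = 143.64 × 1.39m = 199.6596m.
Total capital V = 199.6596 + 49.4 + 60.3 + 59.1 = 368.4596.
Equity: weight = 199.6596/368.4596 = 0.5419; cost = 16.2975%.
Preferred: weight = 49.4/368.4596 = 0.1341; cost = 7.8592%.
Senior notes: weight = 60.3/368.4596 = 0.1637; after-tax cost = 9.33% × (1 − 25.6%) = 6.9415%.
Revolver drawn: weight = 59.1/368.4596 = 0.1604; after-tax cost = 3.37% × (1 − 25.6%) = 2.5073%.
WACC = 0.5419 × 16.2975% + 0.1341 × 7.8592% + 0.1637 × 6.9415% + 0.1604 × 2.5073% = 11.4231%.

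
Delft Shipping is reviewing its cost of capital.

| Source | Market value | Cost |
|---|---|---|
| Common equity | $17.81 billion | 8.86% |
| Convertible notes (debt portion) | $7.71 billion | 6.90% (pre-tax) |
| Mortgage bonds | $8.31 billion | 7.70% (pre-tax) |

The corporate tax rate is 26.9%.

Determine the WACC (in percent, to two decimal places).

7.20%

Total capital V = 17.81 + 7.71 + 8.31 = 33.83.
Equity: weight = 17.81/33.83 = 0.5265; cost = 8.86%.
Convertible notes (debt portion): weight = 7.71/33.83 = 0.2279; after-tax cost = 6.9% × (1 − 26.9%) = 5.0439%.
Mortgage bonds: weight = 8.31/33.83 = 0.2456; after-tax cost = 7.7% × (1 − 26.9%) = 5.6287%.
WACC = 0.5265 × 8.8600% + 0.2279 × 5.0439% + 0.2456 × 5.6287% = 7.1966%.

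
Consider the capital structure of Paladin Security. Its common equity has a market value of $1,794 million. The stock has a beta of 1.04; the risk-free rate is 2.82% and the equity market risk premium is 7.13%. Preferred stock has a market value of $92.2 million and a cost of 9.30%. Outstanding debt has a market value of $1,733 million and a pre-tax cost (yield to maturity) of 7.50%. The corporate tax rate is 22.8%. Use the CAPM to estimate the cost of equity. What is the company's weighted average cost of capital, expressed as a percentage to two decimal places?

Cost of equity via CAPM: Re = 2.82% + 1.04 × 7.13% = 10.2352%.
Total capital V = 1794 + 92.2 + 1733 = 3619.2.
Equity: weight = 1794/3619.2 = 0.4957; cost = 10.2352%.
Preferred: weight = 92.2/3619.2 = 0.0255; cost = 9.3%.
Debt: weight = 1733/3619.2 = 0.4788; after-tax cost = 7.5% × (1 − 22.8%) = 5.7900%.
WACC = 0.4957 × 10.2352% + 0.0255 × 9.3000% + 0.4788 × 5.7900% = 8.0829%.

8.08%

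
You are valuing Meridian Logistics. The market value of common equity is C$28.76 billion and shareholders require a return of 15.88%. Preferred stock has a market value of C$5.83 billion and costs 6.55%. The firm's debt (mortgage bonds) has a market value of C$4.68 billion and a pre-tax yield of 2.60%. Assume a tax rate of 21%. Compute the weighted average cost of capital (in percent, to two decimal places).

12.85%

Total capital V = 28.76 + 5.83 + 4.68 = 39.27.
Equity: weight = 28.76/39.27 = 0.7324; cost = 15.88%.
Preferred: weight = 5.83/39.27 = 0.1485; cost = 6.55%.
Mortgage bonds: weight = 4.68/39.27 = 0.1192; after-tax cost = 2.6% × (1 − 21%) = 2.0540%.
WACC = 0.7324 × 15.8800% + 0.1485 × 6.5500% + 0.1192 × 2.0540% = 12.8472%.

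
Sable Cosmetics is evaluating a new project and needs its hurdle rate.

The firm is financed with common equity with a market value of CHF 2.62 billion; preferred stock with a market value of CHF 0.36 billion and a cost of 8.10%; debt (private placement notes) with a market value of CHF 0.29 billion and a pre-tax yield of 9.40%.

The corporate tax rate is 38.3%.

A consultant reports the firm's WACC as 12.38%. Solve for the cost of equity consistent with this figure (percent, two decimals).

Total capital V = 2.62 + 0.36 + 0.29 = 3.27.
Equity weight = 2.62/3.27 = 0.8012.
Preferred weight = 0.36/3.27 = 0.1101.
Private placement notes weight = 0.29/3.27 = 0.0887.
Debt contribution = 0.0887 × 9.4% × (1 − 38.3%) = 0.5144%.
Preferred contribution = 0.1101 × 8.1% = 0.8917%.
Required equity contribution = 12.38% − 1.4061% = 10.9739%.
Re = 10.9739% / 0.8012 = 13.6964%.

13.70%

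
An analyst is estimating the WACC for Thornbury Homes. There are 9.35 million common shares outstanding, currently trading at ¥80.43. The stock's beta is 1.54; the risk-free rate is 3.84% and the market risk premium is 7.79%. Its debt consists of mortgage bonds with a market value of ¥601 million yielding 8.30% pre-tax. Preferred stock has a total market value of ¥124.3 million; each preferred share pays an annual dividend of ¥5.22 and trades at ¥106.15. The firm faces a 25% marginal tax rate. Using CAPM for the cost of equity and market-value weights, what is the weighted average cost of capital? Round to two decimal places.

11.01%

Cost of equity via CAPM: Re = 3.84% + 1.54 × 7.79% = 15.8366%.
Cost of preferred: Rp = 5.22 / 106.15 = 4.9176%.
Market value of equity E = 80.43 × 9.35m = 752.0205m.
Total capital V = 752.0205 + 124.3 + 601 = 1477.3205.
Equity: weight = 752.0205/1477.3205 = 0.5090; cost = 15.8366%.
Preferred: weight = 124.3/1477.3205 = 0.0841; cost = 4.9176%.
Mortgage bonds: weight = 601/1477.3205 = 0.4068; after-tax cost = 8.3% × (1 − 25%) = 6.2250%.
WACC = 0.5090 × 15.8366% + 0.0841 × 4.9176% + 0.4068 × 6.2250% = 11.0077%.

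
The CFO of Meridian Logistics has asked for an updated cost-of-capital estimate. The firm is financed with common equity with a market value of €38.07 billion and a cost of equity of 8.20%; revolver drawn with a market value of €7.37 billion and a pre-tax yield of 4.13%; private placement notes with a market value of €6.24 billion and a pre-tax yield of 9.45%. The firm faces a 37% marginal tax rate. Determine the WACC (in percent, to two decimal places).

Total capital V = 38.07 + 7.37 + 6.24 = 51.68.
Equity: weight = 38.07/51.68 = 0.7366; cost = 8.2%.
Revolver drawn: weight = 7.37/51.68 = 0.1426; after-tax cost = 4.13% × (1 − 37%) = 2.6019%.
Private placement notes: weight = 6.24/51.68 = 0.1207; after-tax cost = 9.45% × (1 − 37%) = 5.9535%.
WACC = 0.7366 × 8.2000% + 0.1426 × 2.6019% + 0.1207 × 5.9535% = 7.1304%.

7.13%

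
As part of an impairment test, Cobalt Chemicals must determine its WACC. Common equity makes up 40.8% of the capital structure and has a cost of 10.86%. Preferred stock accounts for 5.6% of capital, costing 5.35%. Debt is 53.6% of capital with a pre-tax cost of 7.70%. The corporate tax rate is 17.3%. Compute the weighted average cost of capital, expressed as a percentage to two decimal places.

After-tax cost of debt = 7.7% × (1 − 17.3%) = 6.3679%.
WACC = 0.408 × 10.8600% + 0.056 × 5.3500% + 0.536 × 6.3679% = 8.1437%.

8.14%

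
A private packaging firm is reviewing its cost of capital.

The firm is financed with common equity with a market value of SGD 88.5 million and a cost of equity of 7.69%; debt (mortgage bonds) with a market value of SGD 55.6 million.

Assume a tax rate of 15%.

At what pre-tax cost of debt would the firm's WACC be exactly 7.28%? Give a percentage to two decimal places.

Total capital V = 88.5 + 55.6 = 144.1.
Equity weight = 88.5/144.1 = 0.6142.
Mortgage bonds weight = 55.6/144.1 = 0.3858.
Equity contribution = 0.6142 × 7.69% = 4.7229%.
Remaining for debt = 7.28% − 4.7229% = 2.5571%.
Rd × (1 − 15%) × 0.3858 = 2.5571%  ⇒  Rd = 7.7969%.

7.80%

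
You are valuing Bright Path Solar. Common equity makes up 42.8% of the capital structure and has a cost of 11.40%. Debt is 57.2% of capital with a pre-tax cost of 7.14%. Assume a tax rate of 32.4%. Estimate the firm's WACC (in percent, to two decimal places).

7.64%

After-tax cost of debt = 7.14% × (1 − 32.4%) = 4.8266%.
WACC = 0.428 × 11.4000% + 0.572 × 4.8266% = 7.6400%.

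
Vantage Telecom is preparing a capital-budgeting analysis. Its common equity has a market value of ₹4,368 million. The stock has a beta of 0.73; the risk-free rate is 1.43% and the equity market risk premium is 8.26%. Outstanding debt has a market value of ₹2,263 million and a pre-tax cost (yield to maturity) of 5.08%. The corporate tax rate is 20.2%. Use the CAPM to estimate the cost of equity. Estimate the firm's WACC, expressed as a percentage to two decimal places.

6.30%

Cost of equity via CAPM: Re = 1.43% + 0.73 × 8.26% = 7.4598%.
Total capital V = 4368 + 2263 = 6631.
Equity: weight = 4368/6631 = 0.6587; cost = 7.4598%.
Debt: weight = 2263/6631 = 0.3413; after-tax cost = 5.08% × (1 − 20.2%) = 4.0538%.
WACC = 0.6587 × 7.4598% + 0.3413 × 4.0538% = 6.2974%.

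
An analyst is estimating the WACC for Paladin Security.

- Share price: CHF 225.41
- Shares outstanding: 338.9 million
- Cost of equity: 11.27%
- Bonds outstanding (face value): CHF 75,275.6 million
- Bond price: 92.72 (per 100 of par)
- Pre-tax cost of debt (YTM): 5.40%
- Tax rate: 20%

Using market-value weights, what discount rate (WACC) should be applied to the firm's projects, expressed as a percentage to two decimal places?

Market value of equity E = 225.41 × 338.9m = 76391.449m. Market value of debt D = 75275.6m × 92.72/100 = 69795.53632m.
Total capital V = 76391.449 + 69795.53632 = 146186.98532.
Equity: weight = 76391.449/146186.98532 = 0.5226; cost = 11.27%.
Bonds outstanding: weight = 69795.53632/146186.98532 = 0.4774; after-tax cost = 5.4% × (1 − 20%) = 4.3200%.
WACC = 0.5226 × 11.2700% + 0.4774 × 4.3200% = 7.9518%.

7.95%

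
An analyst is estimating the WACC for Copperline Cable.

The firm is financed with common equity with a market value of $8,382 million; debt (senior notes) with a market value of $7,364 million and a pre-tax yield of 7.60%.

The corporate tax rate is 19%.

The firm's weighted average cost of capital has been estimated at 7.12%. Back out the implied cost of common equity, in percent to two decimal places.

Total capital V = 8382 + 7364 = 15746.
Equity weight = 8382/15746 = 0.5323.
Senior notes weight = 7364/15746 = 0.4677.
Debt contribution = 0.4677 × 7.6% × (1 − 19%) = 2.8790%.
Required equity contribution = 7.12% − 2.8790% = 4.2410%.
Re = 4.2410% / 0.5323 = 7.9669%.

7.97%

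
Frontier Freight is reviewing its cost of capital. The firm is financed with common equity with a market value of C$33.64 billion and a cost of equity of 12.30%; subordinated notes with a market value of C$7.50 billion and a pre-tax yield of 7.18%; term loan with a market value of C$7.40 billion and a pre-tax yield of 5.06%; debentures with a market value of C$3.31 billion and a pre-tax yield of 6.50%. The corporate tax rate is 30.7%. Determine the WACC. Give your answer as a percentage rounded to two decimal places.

9.49%

Total capital V = 33.64 + 7.5 + 7.4 + 3.31 = 51.85.
Equity: weight = 33.64/51.85 = 0.6488; cost = 12.3%.
Subordinated notes: weight = 7.5/51.85 = 0.1446; after-tax cost = 7.18% × (1 − 30.7%) = 4.9757%.
Term loan: weight = 7.4/51.85 = 0.1427; after-tax cost = 5.06% × (1 − 30.7%) = 3.5066%.
Debentures: weight = 3.31/51.85 = 0.0638; after-tax cost = 6.5% × (1 − 30.7%) = 4.5045%.
WACC = 0.6488 × 12.3000% + 0.1446 × 4.9757% + 0.1427 × 3.5066% + 0.0638 × 4.5045% = 9.4879%.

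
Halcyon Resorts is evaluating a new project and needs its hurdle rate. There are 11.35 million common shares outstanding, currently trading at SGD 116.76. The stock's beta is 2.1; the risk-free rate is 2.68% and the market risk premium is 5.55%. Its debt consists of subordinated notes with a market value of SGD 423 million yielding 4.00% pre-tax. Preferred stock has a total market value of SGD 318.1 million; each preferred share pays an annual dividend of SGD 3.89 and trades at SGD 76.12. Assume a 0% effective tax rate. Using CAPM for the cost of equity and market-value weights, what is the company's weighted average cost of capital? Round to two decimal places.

Cost of equity via CAPM: Re = 2.68% + 2.1 × 5.55% = 14.3350%.
Cost of preferred: Rp = 3.89 / 76.12 = 5.1104%.
Market value of equity E = 116.76 × 11.35m = 1325.226m.
Total capital V = 1325.226 + 318.1 + 423 = 2066.326.
Equity: weight = 1325.226/2066.326 = 0.6413; cost = 14.335%.
Preferred: weight = 318.1/2066.326 = 0.1539; cost = 5.1104%.
Subordinated notes: weight = 423/2066.326 = 0.2047; after-tax cost = 4% × (1 − 0%) = 4.0000%.
WACC = 0.6413 × 14.3350% + 0.1539 × 5.1104% + 0.2047 × 4.0000% = 10.7992%.

10.80%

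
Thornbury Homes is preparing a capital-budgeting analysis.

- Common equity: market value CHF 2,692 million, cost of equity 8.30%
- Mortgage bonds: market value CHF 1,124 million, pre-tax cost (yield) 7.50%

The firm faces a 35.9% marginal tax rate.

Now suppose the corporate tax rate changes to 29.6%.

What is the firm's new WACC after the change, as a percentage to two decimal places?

7.41%

After the change:
Total capital V = 2692 + 1124 = 3816.
Equity: weight = 2692/3816 = 0.7055; cost = 8.3%.
Mortgage bonds: weight = 1124/3816 = 0.2945; after-tax cost = 7.5% × (1 − 29.6%) = 5.2800%.
WACC = 0.7055 × 8.3000% + 0.2945 × 5.2800% = 7.4105%.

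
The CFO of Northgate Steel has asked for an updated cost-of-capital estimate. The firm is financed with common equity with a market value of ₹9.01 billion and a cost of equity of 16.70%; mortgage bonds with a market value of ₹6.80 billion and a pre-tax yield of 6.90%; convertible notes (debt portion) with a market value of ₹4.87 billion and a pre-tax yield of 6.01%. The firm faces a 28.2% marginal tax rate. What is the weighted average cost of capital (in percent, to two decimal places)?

9.92%

Total capital V = 9.01 + 6.8 + 4.87 = 20.68.
Equity: weight = 9.01/20.68 = 0.4357; cost = 16.7%.
Mortgage bonds: weight = 6.8/20.68 = 0.3288; after-tax cost = 6.9% × (1 − 28.2%) = 4.9542%.
Convertible notes (debt portion): weight = 4.87/20.68 = 0.2355; after-tax cost = 6.01% × (1 − 28.2%) = 4.3152%.
WACC = 0.4357 × 16.7000% + 0.3288 × 4.9542% + 0.2355 × 4.3152% = 9.9212%.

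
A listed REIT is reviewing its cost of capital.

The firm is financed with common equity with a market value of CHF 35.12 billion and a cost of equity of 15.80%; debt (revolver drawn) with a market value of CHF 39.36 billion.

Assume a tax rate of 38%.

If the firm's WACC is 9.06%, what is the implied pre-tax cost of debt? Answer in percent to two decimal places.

4.91%

Total capital V = 35.12 + 39.36 = 74.48.
Equity weight = 35.12/74.48 = 0.4715.
Revolver drawn weight = 39.36/74.48 = 0.5285.
Equity contribution = 0.4715 × 15.8% = 7.4503%.
Remaining for debt = 9.06% − 7.4503% = 1.6097%.
Rd × (1 − 38%) × 0.5285 = 1.6097%  ⇒  Rd = 4.9130%.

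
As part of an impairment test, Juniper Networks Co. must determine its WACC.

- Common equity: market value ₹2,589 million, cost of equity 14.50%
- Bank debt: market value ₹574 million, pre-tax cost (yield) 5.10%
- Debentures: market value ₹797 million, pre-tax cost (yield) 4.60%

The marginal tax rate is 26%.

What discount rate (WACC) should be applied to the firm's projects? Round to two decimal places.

Total capital V = 2589 + 574 + 797 = 3960.
Equity: weight = 2589/3960 = 0.6538; cost = 14.5%.
Bank debt: weight = 574/3960 = 0.1449; after-tax cost = 5.1% × (1 − 26%) = 3.7740%.
Debentures: weight = 797/3960 = 0.2013; after-tax cost = 4.6% × (1 − 26%) = 3.4040%.
WACC = 0.6538 × 14.5000% + 0.1449 × 3.7740% + 0.2013 × 3.4040% = 10.7121%.

10.71%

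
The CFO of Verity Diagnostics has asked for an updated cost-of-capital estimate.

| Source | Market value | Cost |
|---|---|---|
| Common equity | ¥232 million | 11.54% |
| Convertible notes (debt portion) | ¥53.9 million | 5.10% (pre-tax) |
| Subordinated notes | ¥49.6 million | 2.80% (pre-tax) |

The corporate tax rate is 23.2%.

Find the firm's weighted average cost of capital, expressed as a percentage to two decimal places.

Total capital V = 232 + 53.9 + 49.6 = 335.5.
Equity: weight = 232/335.5 = 0.6915; cost = 11.54%.
Convertible notes (debt portion): weight = 53.9/335.5 = 0.1607; after-tax cost = 5.1% × (1 − 23.2%) = 3.9168%.
Subordinated notes: weight = 49.6/335.5 = 0.1478; after-tax cost = 2.8% × (1 − 23.2%) = 2.1504%.
WACC = 0.6915 × 11.5400% + 0.1607 × 3.9168% + 0.1478 × 2.1504% = 8.9271%.

8.93%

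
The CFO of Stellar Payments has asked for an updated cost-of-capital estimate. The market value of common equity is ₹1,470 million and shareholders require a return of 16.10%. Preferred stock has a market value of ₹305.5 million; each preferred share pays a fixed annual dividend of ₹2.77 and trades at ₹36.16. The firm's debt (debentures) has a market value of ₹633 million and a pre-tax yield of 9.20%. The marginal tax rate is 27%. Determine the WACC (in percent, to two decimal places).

12.56%

Cost of preferred: Rp = 2.77 / 36.16 = 7.6604%.
Total capital V = 1470 + 305.5 + 633 = 2408.5.
Equity: weight = 1470/2408.5 = 0.6103; cost = 16.1%.
Preferred: weight = 305.5/2408.5 = 0.1268; cost = 7.6604%.
Debentures: weight = 633/2408.5 = 0.2628; after-tax cost = 9.2% × (1 − 27%) = 6.7160%.
WACC = 0.6103 × 16.1000% + 0.1268 × 7.6604% + 0.2628 × 6.7160% = 12.5632%.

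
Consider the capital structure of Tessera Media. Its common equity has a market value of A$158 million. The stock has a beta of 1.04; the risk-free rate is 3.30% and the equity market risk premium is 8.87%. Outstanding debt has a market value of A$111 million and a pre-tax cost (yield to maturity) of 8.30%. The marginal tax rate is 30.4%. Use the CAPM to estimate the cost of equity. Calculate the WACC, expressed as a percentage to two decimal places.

Cost of equity via CAPM: Re = 3.3% + 1.04 × 8.87% = 12.5248%.
Total capital V = 158 + 111 = 269.
Equity: weight = 158/269 = 0.5874; cost = 12.5248%.
Debt: weight = 111/269 = 0.4126; after-tax cost = 8.3% × (1 − 30.4%) = 5.7768%.
WACC = 0.5874 × 12.5248% + 0.4126 × 5.7768% = 9.7403%.

9.74%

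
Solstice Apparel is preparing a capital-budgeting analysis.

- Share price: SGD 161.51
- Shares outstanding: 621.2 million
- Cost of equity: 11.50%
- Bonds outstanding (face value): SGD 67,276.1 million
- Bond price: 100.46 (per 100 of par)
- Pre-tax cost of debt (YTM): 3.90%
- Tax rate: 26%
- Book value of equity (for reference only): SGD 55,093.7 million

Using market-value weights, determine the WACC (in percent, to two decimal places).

Market value of equity E = 161.51 × 621.2m = 100330.012m. Market value of debt D = 67276.1m × 100.46/100 = 67585.57006m.
Total capital V = 100330.012 + 67585.57006 = 167915.58206.
Equity: weight = 100330.012/167915.58206 = 0.5975; cost = 11.5%.
Bonds outstanding: weight = 67585.57006/167915.58206 = 0.4025; after-tax cost = 3.9% × (1 − 26%) = 2.8860%.
WACC = 0.5975 × 11.5000% + 0.4025 × 2.8860% = 8.0329%.

8.03%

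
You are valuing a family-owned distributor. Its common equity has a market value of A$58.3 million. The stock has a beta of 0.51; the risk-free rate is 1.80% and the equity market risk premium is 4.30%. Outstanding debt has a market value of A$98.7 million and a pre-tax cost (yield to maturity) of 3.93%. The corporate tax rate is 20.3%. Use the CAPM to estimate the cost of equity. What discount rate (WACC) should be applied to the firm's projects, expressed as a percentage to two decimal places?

Cost of equity via CAPM: Re = 1.8% + 0.51 × 4.3% = 3.9930%.
Total capital V = 58.3 + 98.7 = 157.
Equity: weight = 58.3/157 = 0.3713; cost = 3.993%.
Debt: weight = 98.7/157 = 0.6287; after-tax cost = 3.93% × (1 − 20.3%) = 3.1322%.
WACC = 0.3713 × 3.9930% + 0.6287 × 3.1322% = 3.4519%.

3.45%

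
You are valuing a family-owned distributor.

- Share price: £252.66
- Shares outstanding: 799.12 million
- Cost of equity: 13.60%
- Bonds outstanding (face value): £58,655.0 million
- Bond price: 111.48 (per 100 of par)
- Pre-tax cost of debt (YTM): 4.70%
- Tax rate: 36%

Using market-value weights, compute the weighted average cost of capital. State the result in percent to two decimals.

11.01%

Market value of equity E = 252.66 × 799.12m = 201905.6592m. Market value of debt D = 58655m × 111.48/100 = 65388.594m.
Total capital V = 201905.6592 + 65388.594 = 267294.2532.
Equity: weight = 201905.6592/267294.2532 = 0.7554; cost = 13.6%.
Bonds outstanding: weight = 65388.594/267294.2532 = 0.2446; after-tax cost = 4.7% × (1 − 36%) = 3.0080%.
WACC = 0.7554 × 13.6000% + 0.2446 × 3.0080% = 11.0089%.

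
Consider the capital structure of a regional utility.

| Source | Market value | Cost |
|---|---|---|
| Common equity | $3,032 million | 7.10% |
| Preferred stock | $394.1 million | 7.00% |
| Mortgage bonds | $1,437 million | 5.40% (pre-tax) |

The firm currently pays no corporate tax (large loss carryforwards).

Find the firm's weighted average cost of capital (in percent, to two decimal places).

6.59%

Total capital V = 3032 + 394.1 + 1437 = 4863.1.
Equity: weight = 3032/4863.1 = 0.6235; cost = 7.1%.
Preferred: weight = 394.1/4863.1 = 0.0810; cost = 7%.
Mortgage bonds: weight = 1437/4863.1 = 0.2955; after-tax cost = 5.4% × (1 − 0%) = 5.4000%.
WACC = 0.6235 × 7.1000% + 0.0810 × 7.0000% + 0.2955 × 5.4000% = 6.5896%.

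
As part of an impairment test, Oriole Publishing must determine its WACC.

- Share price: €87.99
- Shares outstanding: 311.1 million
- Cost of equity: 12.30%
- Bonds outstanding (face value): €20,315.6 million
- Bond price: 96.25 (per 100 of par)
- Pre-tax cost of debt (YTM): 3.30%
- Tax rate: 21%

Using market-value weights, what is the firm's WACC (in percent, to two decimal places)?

8.26%

Market value of equity E = 87.99 × 311.1m = 27373.689m. Market value of debt D = 20315.6m × 96.25/100 = 19553.765m.
Total capital V = 27373.689 + 19553.765 = 46927.454.
Equity: weight = 27373.689/46927.454 = 0.5833; cost = 12.3%.
Bonds outstanding: weight = 19553.765/46927.454 = 0.4167; after-tax cost = 3.3% × (1 − 21%) = 2.6070%.
WACC = 0.5833 × 12.3000% + 0.4167 × 2.6070% = 8.2611%.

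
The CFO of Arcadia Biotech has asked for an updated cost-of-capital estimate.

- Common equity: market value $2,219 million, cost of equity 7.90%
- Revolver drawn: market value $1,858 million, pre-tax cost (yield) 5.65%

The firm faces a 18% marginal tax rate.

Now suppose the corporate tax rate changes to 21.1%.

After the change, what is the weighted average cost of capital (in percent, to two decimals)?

6.33%

After the change:
Total capital V = 2219 + 1858 = 4077.
Equity: weight = 2219/4077 = 0.5443; cost = 7.9%.
Revolver drawn: weight = 1858/4077 = 0.4557; after-tax cost = 5.65% × (1 − 21.1%) = 4.4578%.
WACC = 0.5443 × 7.9000% + 0.4557 × 4.4578% = 6.3313%.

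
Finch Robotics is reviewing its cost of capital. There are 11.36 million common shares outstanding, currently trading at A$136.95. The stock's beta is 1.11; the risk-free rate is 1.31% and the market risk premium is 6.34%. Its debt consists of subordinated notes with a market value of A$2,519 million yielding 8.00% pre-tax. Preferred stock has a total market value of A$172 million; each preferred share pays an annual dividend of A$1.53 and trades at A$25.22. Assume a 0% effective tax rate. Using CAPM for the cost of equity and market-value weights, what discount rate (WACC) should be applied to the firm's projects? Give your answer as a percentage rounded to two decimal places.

Cost of equity via CAPM: Re = 1.31% + 1.11 × 6.34% = 8.3474%.
Cost of preferred: Rp = 1.53 / 25.22 = 6.0666%.
Market value of equity E = 136.95 × 11.36m = 1555.752m.
Total capital V = 1555.752 + 172 + 2519 = 4246.752.
Equity: weight = 1555.752/4246.752 = 0.3663; cost = 8.3474%.
Preferred: weight = 172/4246.752 = 0.0405; cost = 6.0666%.
Subordinated notes: weight = 2519/4246.752 = 0.5932; after-tax cost = 8% × (1 − 0%) = 8.0000%.
WACC = 0.3663 × 8.3474% + 0.0405 × 6.0666% + 0.5932 × 8.0000% = 8.0490%.

8.05%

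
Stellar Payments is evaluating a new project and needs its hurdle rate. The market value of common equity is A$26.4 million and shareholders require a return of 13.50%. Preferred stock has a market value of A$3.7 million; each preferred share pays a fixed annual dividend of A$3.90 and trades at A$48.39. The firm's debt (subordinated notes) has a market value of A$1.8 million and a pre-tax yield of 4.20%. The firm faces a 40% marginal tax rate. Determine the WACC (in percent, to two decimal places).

Cost of preferred: Rp = 3.9 / 48.39 = 8.0595%.
Total capital V = 26.4 + 3.7 + 1.8 = 31.9.
Equity: weight = 26.4/31.9 = 0.8276; cost = 13.5%.
Preferred: weight = 3.7/31.9 = 0.1160; cost = 8.0595%.
Subordinated notes: weight = 1.8/31.9 = 0.0564; after-tax cost = 4.2% × (1 − 40%) = 2.5200%.
WACC = 0.8276 × 13.5000% + 0.1160 × 8.0595% + 0.0564 × 2.5200% = 12.2494%.

12.25%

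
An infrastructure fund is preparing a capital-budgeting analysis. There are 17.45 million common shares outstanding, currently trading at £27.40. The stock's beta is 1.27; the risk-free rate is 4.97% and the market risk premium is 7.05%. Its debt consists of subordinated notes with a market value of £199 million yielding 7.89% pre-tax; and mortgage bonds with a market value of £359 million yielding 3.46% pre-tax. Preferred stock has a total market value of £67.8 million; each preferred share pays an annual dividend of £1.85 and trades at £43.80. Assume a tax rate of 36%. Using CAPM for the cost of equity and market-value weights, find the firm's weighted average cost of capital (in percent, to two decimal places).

Cost of equity via CAPM: Re = 4.97% + 1.27 × 7.05% = 13.9235%.
Cost of preferred: Rp = 1.85 / 43.8 = 4.2237%.
Market value of equity E = 27.4 × 17.45m = 478.13m.
Total capital V = 478.13 + 67.8 + 199 + 359 = 1103.93.
Equity: weight = 478.13/1103.93 = 0.4331; cost = 13.9235%.
Preferred: weight = 67.8/1103.93 = 0.0614; cost = 4.2237%.
Subordinated notes: weight = 199/1103.93 = 0.1803; after-tax cost = 7.89% × (1 − 36%) = 5.0496%.
Mortgage bonds: weight = 359/1103.93 = 0.3252; after-tax cost = 3.46% × (1 − 36%) = 2.2144%.
WACC = 0.4331 × 13.9235% + 0.0614 × 4.2237% + 0.1803 × 5.0496% + 0.3252 × 2.2144% = 7.9203%.

7.92%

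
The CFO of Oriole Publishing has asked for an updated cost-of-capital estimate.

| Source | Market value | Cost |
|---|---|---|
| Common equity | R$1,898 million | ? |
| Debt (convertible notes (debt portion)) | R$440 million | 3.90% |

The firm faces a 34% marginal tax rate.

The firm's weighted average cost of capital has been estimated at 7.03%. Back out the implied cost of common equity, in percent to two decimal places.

Total capital V = 1898 + 440 = 2338.
Equity weight = 1898/2338 = 0.8118.
Convertible notes (debt portion) weight = 440/2338 = 0.1882.
Debt contribution = 0.1882 × 3.9% × (1 − 34%) = 0.4844%.
Required equity contribution = 7.03% − 0.4844% = 6.5456%.
Re = 6.5456% / 0.8118 = 8.0630%.

8.06%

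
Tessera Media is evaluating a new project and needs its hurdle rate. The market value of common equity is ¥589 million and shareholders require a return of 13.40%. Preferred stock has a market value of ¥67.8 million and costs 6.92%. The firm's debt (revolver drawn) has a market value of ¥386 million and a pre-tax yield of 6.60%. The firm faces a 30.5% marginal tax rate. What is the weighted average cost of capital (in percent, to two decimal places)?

Total capital V = 589 + 67.8 + 386 = 1042.8.
Equity: weight = 589/1042.8 = 0.5648; cost = 13.4%.
Preferred: weight = 67.8/1042.8 = 0.0650; cost = 6.92%.
Revolver drawn: weight = 386/1042.8 = 0.3702; after-tax cost = 6.6% × (1 − 30.5%) = 4.5870%.
WACC = 0.5648 × 13.4000% + 0.0650 × 6.9200% + 0.3702 × 4.5870% = 9.7165%.

9.72%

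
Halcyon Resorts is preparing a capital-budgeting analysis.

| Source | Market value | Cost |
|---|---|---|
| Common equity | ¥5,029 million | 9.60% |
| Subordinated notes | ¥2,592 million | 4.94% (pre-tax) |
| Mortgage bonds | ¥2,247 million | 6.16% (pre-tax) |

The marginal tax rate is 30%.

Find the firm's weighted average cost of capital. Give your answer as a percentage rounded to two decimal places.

Total capital V = 5029 + 2592 + 2247 = 9868.
Equity: weight = 5029/9868 = 0.5096; cost = 9.6%.
Subordinated notes: weight = 2592/9868 = 0.2627; after-tax cost = 4.94% × (1 − 30%) = 3.4580%.
Mortgage bonds: weight = 2247/9868 = 0.2277; after-tax cost = 6.16% × (1 − 30%) = 4.3120%.
WACC = 0.5096 × 9.6000% + 0.2627 × 3.4580% + 0.2277 × 4.3120% = 6.7826%.

6.78%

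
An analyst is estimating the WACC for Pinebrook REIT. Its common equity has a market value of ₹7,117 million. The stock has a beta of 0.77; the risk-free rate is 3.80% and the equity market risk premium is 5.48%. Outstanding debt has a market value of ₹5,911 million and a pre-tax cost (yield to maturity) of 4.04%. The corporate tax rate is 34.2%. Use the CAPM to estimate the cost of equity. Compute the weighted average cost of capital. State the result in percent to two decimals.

5.59%

Cost of equity via CAPM: Re = 3.8% + 0.77 × 5.48% = 8.0196%.
Total capital V = 7117 + 5911 = 13028.
Equity: weight = 7117/13028 = 0.5463; cost = 8.0196%.
Debt: weight = 5911/13028 = 0.4537; after-tax cost = 4.04% × (1 − 34.2%) = 2.6583%.
WACC = 0.5463 × 8.0196% + 0.4537 × 2.6583% = 5.5871%.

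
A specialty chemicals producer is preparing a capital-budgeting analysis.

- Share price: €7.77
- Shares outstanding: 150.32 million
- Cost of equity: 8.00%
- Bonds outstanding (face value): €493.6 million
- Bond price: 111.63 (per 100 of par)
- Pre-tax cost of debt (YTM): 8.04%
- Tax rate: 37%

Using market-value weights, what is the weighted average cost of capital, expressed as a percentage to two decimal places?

7.06%

Market value of equity E = 7.77 × 150.32m = 1167.9864m. Market value of debt D = 493.6m × 111.63/100 = 551.00568m.
Total capital V = 1167.9864 + 551.00568 = 1718.99208.
Equity: weight = 1167.9864/1718.99208 = 0.6795; cost = 8%.
Bonds outstanding: weight = 551.00568/1718.99208 = 0.3205; after-tax cost = 8.04% × (1 − 37%) = 5.0652%.
WACC = 0.6795 × 8.0000% + 0.3205 × 5.0652% = 7.0593%.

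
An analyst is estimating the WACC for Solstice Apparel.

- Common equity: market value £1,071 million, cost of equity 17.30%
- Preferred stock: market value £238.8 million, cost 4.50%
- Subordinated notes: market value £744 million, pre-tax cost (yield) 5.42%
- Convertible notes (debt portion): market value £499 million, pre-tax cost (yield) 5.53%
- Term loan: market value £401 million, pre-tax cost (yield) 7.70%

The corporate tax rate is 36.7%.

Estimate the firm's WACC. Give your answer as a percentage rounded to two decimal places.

8.75%

Total capital V = 1071 + 238.8 + 744 + 499 + 401 = 2953.8.
Equity: weight = 1071/2953.8 = 0.3626; cost = 17.3%.
Preferred: weight = 238.8/2953.8 = 0.0808; cost = 4.5%.
Subordinated notes: weight = 744/2953.8 = 0.2519; after-tax cost = 5.42% × (1 − 36.7%) = 3.4309%.
Convertible notes (debt portion): weight = 499/2953.8 = 0.1689; after-tax cost = 5.53% × (1 − 36.7%) = 3.5005%.
Term loan: weight = 401/2953.8 = 0.1358; after-tax cost = 7.7% × (1 − 36.7%) = 4.8741%.
WACC = 0.3626 × 17.3000% + 0.0808 × 4.5000% + 0.2519 × 3.4309% + 0.1689 × 3.5005% + 0.1358 × 4.8741% = 8.7537%.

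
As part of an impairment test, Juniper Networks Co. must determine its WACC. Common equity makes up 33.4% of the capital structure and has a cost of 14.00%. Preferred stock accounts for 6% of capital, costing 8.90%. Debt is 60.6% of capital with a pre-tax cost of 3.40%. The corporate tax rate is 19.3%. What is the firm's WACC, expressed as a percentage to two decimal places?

6.87%

After-tax cost of debt = 3.4% × (1 − 19.3%) = 2.7438%.
WACC = 0.334 × 14.0000% + 0.060 × 8.9000% + 0.606 × 2.7438% = 6.8727%.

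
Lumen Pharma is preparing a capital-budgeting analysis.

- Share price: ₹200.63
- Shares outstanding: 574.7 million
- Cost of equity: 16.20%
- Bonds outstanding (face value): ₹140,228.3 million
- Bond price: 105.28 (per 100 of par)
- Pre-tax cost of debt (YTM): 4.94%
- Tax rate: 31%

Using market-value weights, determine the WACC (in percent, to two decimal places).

Market value of equity E = 200.63 × 574.7m = 115302.061m. Market value of debt D = 140228.3m × 105.28/100 = 147632.35424m.
Total capital V = 115302.061 + 147632.35424 = 262934.41524.
Equity: weight = 115302.061/262934.41524 = 0.4385; cost = 16.2%.
Bonds outstanding: weight = 147632.35424/262934.41524 = 0.5615; after-tax cost = 4.94% × (1 − 31%) = 3.4086%.
WACC = 0.4385 × 16.2000% + 0.5615 × 3.4086% = 9.0179%.

9.02%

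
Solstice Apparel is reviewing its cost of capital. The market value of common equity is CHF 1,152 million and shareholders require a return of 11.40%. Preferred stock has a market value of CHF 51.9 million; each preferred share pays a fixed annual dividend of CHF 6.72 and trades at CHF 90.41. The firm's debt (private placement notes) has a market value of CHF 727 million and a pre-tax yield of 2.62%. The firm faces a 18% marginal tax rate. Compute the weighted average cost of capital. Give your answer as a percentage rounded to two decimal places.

7.81%

Cost of preferred: Rp = 6.72 / 90.41 = 7.4328%.
Total capital V = 1152 + 51.9 + 727 = 1930.9.
Equity: weight = 1152/1930.9 = 0.5966; cost = 11.4%.
Preferred: weight = 51.9/1930.9 = 0.0269; cost = 7.4328%.
Private placement notes: weight = 727/1930.9 = 0.3765; after-tax cost = 2.62% × (1 − 18%) = 2.1484%.
WACC = 0.5966 × 11.4000% + 0.0269 × 7.4328% + 0.3765 × 2.1484% = 7.8101%.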